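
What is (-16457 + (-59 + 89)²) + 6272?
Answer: -9285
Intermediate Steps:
(-16457 + (-59 + 89)²) + 6272 = (-16457 + 30²) + 6272 = (-16457 + 900) + 6272 = -15557 + 6272 = -9285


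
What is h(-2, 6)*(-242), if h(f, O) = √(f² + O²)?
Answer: -484*√10 ≈ -1530.5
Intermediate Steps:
h(f, O) = √(O² + f²)
h(-2, 6)*(-242) = √(6² + (-2)²)*(-242) = √(36 + 4)*(-242) = √40*(-242) = (2*√10)*(-242) = -484*√10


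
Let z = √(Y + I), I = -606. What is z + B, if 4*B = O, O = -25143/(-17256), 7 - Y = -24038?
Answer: 8381/23008 + √23439 ≈ 153.46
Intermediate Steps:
Y = 24045 (Y = 7 - 1*(-24038) = 7 + 24038 = 24045)
z = √23439 (z = √(24045 - 606) = √23439 ≈ 153.10)
O = 8381/5752 (O = -25143*(-1/17256) = 8381/5752 ≈ 1.4571)
B = 8381/23008 (B = (¼)*(8381/5752) = 8381/23008 ≈ 0.36426)
z + B = √23439 + 8381/23008 = 8381/23008 + √23439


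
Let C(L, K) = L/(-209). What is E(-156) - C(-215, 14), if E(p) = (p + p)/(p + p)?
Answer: -6/209 ≈ -0.028708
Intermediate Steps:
C(L, K) = -L/209 (C(L, K) = L*(-1/209) = -L/209)
E(p) = 1 (E(p) = (2*p)/((2*p)) = (2*p)*(1/(2*p)) = 1)
E(-156) - C(-215, 14) = 1 - (-1)*(-215)/209 = 1 - 1*215/209 = 1 - 215/209 = -6/209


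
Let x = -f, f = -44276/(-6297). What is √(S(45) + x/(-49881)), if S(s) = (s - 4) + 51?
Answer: 4*√63032377764452785/104700219 ≈ 9.5917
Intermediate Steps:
f = 44276/6297 (f = -44276*(-1/6297) = 44276/6297 ≈ 7.0313)
x = -44276/6297 (x = -1*44276/6297 = -44276/6297 ≈ -7.0313)
S(s) = 47 + s (S(s) = (-4 + s) + 51 = 47 + s)
√(S(45) + x/(-49881)) = √((47 + 45) - 44276/6297/(-49881)) = √(92 - 44276/6297*(-1/49881)) = √(92 + 44276/314100657) = √(28897304720/314100657) = 4*√63032377764452785/104700219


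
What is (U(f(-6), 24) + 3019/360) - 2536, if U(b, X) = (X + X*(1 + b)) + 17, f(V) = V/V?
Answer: -877901/360 ≈ -2438.6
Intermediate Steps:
f(V) = 1
U(b, X) = 17 + X + X*(1 + b)
(U(f(-6), 24) + 3019/360) - 2536 = ((17 + 2*24 + 24*1) + 3019/360) - 2536 = ((17 + 48 + 24) + 3019*(1/360)) - 2536 = (89 + 3019/360) - 2536 = 35059/360 - 2536 = -877901/360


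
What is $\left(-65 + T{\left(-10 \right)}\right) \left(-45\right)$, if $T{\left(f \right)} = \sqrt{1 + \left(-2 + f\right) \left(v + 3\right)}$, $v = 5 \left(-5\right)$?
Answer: $2925 - 45 \sqrt{265} \approx 2192.5$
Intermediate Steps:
$v = -25$
$T{\left(f \right)} = \sqrt{45 - 22 f}$ ($T{\left(f \right)} = \sqrt{1 + \left(-2 + f\right) \left(-25 + 3\right)} = \sqrt{1 + \left(-2 + f\right) \left(-22\right)} = \sqrt{1 - \left(-44 + 22 f\right)} = \sqrt{45 - 22 f}$)
$\left(-65 + T{\left(-10 \right)}\right) \left(-45\right) = \left(-65 + \sqrt{45 - -220}\right) \left(-45\right) = \left(-65 + \sqrt{45 + 220}\right) \left(-45\right) = \left(-65 + \sqrt{265}\right) \left(-45\right) = 2925 - 45 \sqrt{265}$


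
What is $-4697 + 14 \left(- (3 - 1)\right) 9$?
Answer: $-4949$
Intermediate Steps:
$-4697 + 14 \left(- (3 - 1)\right) 9 = -4697 + 14 \left(\left(-1\right) 2\right) 9 = -4697 + 14 \left(-2\right) 9 = -4697 - 252 = -4949$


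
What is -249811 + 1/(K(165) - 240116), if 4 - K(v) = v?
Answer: -60023837648/240277 ≈ -2.4981e+5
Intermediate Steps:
K(v) = 4 - v
-249811 + 1/(K(165) - 240116) = -249811 + 1/((4 - 1*165) - 240116) = -249811 + 1/((4 - 165) - 240116) = -249811 + 1/(-161 - 240116) = -249811 + 1/(-240277) = -249811 - 1/240277 = -60023837648/240277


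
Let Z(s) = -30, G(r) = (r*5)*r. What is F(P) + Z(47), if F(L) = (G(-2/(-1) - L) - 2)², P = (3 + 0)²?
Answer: 59019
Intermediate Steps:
G(r) = 5*r² (G(r) = (5*r)*r = 5*r²)
P = 9 (P = 3² = 9)
F(L) = (-2 + 5*(2 - L)²)² (F(L) = (5*(-2/(-1) - L)² - 2)² = (5*(-2*(-1) - L)² - 2)² = (5*(2 - L)² - 2)² = (-2 + 5*(2 - L)²)²)
F(P) + Z(47) = (-2 + 5*(-2 + 9)²)² - 30 = (-2 + 5*7²)² - 30 = (-2 + 5*49)² - 30 = (-2 + 245)² - 30 = 243² - 30 = 59049 - 30 = 59019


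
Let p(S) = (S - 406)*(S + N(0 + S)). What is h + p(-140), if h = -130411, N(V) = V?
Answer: 22469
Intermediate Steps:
p(S) = 2*S*(-406 + S) (p(S) = (S - 406)*(S + (0 + S)) = (-406 + S)*(S + S) = (-406 + S)*(2*S) = 2*S*(-406 + S))
h + p(-140) = -130411 + 2*(-140)*(-406 - 140) = -130411 + 2*(-140)*(-546) = -130411 + 152880 = 22469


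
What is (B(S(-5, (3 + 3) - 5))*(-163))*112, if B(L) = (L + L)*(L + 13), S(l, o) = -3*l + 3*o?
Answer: -20373696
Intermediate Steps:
B(L) = 2*L*(13 + L) (B(L) = (2*L)*(13 + L) = 2*L*(13 + L))
(B(S(-5, (3 + 3) - 5))*(-163))*112 = ((2*(-3*(-5) + 3*((3 + 3) - 5))*(13 + (-3*(-5) + 3*((3 + 3) - 5))))*(-163))*112 = ((2*(15 + 3*(6 - 5))*(13 + (15 + 3*(6 - 5))))*(-163))*112 = ((2*(15 + 3*1)*(13 + (15 + 3*1)))*(-163))*112 = ((2*(15 + 3)*(13 + (15 + 3)))*(-163))*112 = ((2*18*(13 + 18))*(-163))*112 = ((2*18*31)*(-163))*112 = (1116*(-163))*112 = -181908*112 = -20373696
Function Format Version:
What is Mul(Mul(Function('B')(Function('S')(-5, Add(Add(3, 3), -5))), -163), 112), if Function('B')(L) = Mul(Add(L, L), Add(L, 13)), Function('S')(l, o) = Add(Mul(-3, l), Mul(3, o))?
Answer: -20373696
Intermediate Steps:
Function('B')(L) = Mul(2, L, Add(13, L)) (Function('B')(L) = Mul(Mul(2, L), Add(13, L)) = Mul(2, L, Add(13, L)))
Mul(Mul(Function('B')(Function('S')(-5, Add(Add(3, 3), -5))), -163), 112) = Mul(Mul(Mul(2, Add(Mul(-3, -5), Mul(3, Add(Add(3, 3), -5))), Add(13, Add(Mul(-3, -5), Mul(3, Add(Add(3, 3), -5))))), -163), 112) = Mul(Mul(Mul(2, Add(15, Mul(3, Add(6, -5))), Add(13, Add(15, Mul(3, Add(6, -5))))), -163), 112) = Mul(Mul(Mul(2, Add(15, Mul(3, 1)), Add(13, Add(15, Mul(3, 1)))), -163), 112) = Mul(Mul(Mul(2, Add(15, 3), Add(13, Add(15, 3))), -163), 112) = Mul(Mul(Mul(2, 18, Add(13, 18)), -163), 112) = Mul(Mul(Mul(2, 18, 31), -163), 112) = Mul(Mul(1116, -163), 112) = Mul(-181908, 112) = -20373696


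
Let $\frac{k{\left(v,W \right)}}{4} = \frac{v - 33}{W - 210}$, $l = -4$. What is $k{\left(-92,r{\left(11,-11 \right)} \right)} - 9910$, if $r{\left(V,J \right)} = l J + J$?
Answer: $- \frac{1753570}{177} \approx -9907.2$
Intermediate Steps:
$r{\left(V,J \right)} = - 3 J$ ($r{\left(V,J \right)} = - 4 J + J = - 3 J$)
$k{\left(v,W \right)} = \frac{4 \left(-33 + v\right)}{-210 + W}$ ($k{\left(v,W \right)} = 4 \frac{v - 33}{W - 210} = 4 \frac{-33 + v}{-210 + W} = \frac{4 \left(-33 + v\right)}{-210 + W}$)
$k{\left(-92,r{\left(11,-11 \right)} \right)} - 9910 = \frac{4 \left(-33 - 92\right)}{-210 - -33} - 9910 = 4 \frac{1}{-210 + 33} \left(-125\right) - 9910 = 4 \frac{1}{-177} \left(-125\right) - 9910 = 4 \left(- \frac{1}{177}\right) \left(-125\right) - 9910 = \frac{500}{177} - 9910 = - \frac{1753570}{177}$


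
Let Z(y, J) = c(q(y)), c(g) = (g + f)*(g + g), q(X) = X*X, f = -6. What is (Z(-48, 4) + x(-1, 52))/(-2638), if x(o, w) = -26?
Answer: -5294579/1319 ≈ -4014.1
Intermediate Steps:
q(X) = X**2
c(g) = 2*g*(-6 + g) (c(g) = (g - 6)*(g + g) = (-6 + g)*(2*g) = 2*g*(-6 + g))
Z(y, J) = 2*y**2*(-6 + y**2)
(Z(-48, 4) + x(-1, 52))/(-2638) = (2*(-48)**2*(-6 + (-48)**2) - 26)/(-2638) = (2*2304*(-6 + 2304) - 26)*(-1/2638) = (2*2304*2298 - 26)*(-1/2638) = (10589184 - 26)*(-1/2638) = 10589158*(-1/2638) = -5294579/1319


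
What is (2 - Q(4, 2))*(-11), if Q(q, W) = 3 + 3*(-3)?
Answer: -88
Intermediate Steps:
Q(q, W) = -6 (Q(q, W) = 3 - 9 = -6)
(2 - Q(4, 2))*(-11) = (2 - 1*(-6))*(-11) = (2 + 6)*(-11) = 8*(-11) = -88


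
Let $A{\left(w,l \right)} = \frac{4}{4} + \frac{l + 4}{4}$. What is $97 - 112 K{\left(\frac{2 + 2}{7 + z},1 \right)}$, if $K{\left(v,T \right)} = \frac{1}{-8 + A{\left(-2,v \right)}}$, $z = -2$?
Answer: $\frac{3373}{29} \approx 116.31$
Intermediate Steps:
$A{\left(w,l \right)} = 2 + \frac{l}{4}$ ($A{\left(w,l \right)} = 4 \cdot \frac{1}{4} + \left(4 + l\right) \frac{1}{4} = 1 + \left(1 + \frac{l}{4}\right) = 2 + \frac{l}{4}$)
$K{\left(v,T \right)} = \frac{1}{-6 + \frac{v}{4}}$ ($K{\left(v,T \right)} = \frac{1}{-8 + \left(2 + \frac{v}{4}\right)} = \frac{1}{-6 + \frac{v}{4}}$)
$97 - 112 K{\left(\frac{2 + 2}{7 + z},1 \right)} = 97 - 112 \frac{4}{-24 + \frac{2 + 2}{7 - 2}} = 97 - 112 \frac{4}{-24 + \frac{4}{5}} = 97 - 112 \frac{4}{- \frac{116}{5}} = 97 - 112 \cdot 4 \left(- \frac{5}{116}\right) = 97 - - \frac{560}{29} = 97 + \frac{560}{29} = \frac{3373}{29}$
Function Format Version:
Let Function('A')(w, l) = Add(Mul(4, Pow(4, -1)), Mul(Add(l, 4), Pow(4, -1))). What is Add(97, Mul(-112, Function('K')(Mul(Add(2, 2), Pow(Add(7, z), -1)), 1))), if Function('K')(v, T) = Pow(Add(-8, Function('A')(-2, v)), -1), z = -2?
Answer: Rational(3373, 29) ≈ 116.31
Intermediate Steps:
Function('A')(w, l) = Add(2, Mul(Rational(1, 4), l)) (Function('A')(w, l) = Add(Mul(4, Rational(1, 4)), Mul(Add(4, l), Rational(1, 4))) = Add(1, Add(1, Mul(Rational(1, 4), l))) = Add(2, Mul(Rational(1, 4), l)))
Function('K')(v, T) = Pow(Add(-6, Mul(Rational(1, 4), v)), -1) (Function('K')(v, T) = Pow(Add(-8, Add(2, Mul(Rational(1, 4), v))), -1) = Pow(Add(-6, Mul(Rational(1, 4), v)), -1))
Add(97, Mul(-112, Function('K')(Mul(Add(2, 2), Pow(Add(7, z), -1)), 1))) = Add(97, Mul(-112, Mul(4, Pow(Add(-24, Mul(Add(2, 2), Pow(Add(7, -2), -1))), -1)))) = Add(97, Mul(-112, Mul(4, Pow(Add(-24, Mul(4, Pow(5, -1))), -1)))) = Add(97, Mul(-112, Mul(4, Pow(Add(-24, Mul(4, Rational(1, 5))), -1)))) = Add(97, Mul(-112, Mul(4, Pow(Add(-24, Rational(4, 5)), -1)))) = Add(97, Mul(-112, Mul(4, Pow(Rational(-116, 5), -1)))) = Add(97, Mul(-112, Mul(4, Rational(-5, 116)))) = Add(97, Mul(-112, Rational(-5, 29))) = Add(97, Rational(560, 29)) = Rational(3373, 29)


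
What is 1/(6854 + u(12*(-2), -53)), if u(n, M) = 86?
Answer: 1/6940 ≈ 0.00014409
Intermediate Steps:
1/(6854 + u(12*(-2), -53)) = 1/(6854 + 86) = 1/6940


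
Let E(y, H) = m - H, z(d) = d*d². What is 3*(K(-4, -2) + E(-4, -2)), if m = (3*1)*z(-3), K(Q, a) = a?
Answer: -243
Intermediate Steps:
z(d) = d³
m = -81 (m = (3*1)*(-3)³ = 3*(-27) = -81)
E(y, H) = -81 - H
3*(K(-4, -2) + E(-4, -2)) = 3*(-2 + (-81 - 1*(-2))) = 3*(-2 + (-81 + 2)) = 3*(-2 - 79) = 3*(-81) = -243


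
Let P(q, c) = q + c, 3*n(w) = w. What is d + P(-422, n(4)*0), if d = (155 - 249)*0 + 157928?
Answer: 157506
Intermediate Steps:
n(w) = w/3
d = 157928 (d = -94*0 + 157928 = 0 + 157928 = 157928)
P(q, c) = c + q
d + P(-422, n(4)*0) = 157928 + (((⅓)*4)*0 - 422) = 157928 + ((4/3)*0 - 422) = 157928 + (0 - 422) = 157928 - 422 = 157506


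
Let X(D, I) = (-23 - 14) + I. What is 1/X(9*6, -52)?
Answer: -1/89 ≈ -0.011236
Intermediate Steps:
X(D, I) = -37 + I
1/X(9*6, -52) = 1/(-37 - 52) = 1/(-89) = -1/89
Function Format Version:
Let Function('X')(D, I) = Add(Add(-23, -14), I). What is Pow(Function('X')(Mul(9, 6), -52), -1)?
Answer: Rational(-1, 89) ≈ -0.011236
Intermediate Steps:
Function('X')(D, I) = Add(-37, I)
Pow(Function('X')(Mul(9, 6), -52), -1) = Pow(Add(-37, -52), -1) = Pow(-89, -1) = Rational(-1, 89)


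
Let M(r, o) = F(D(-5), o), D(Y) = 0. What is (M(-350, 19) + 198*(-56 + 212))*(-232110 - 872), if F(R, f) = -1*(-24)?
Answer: -7201939584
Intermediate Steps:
F(R, f) = 24
M(r, o) = 24
(M(-350, 19) + 198*(-56 + 212))*(-232110 - 872) = (24 + 198*(-56 + 212))*(-232110 - 872) = (24 + 198*156)*(-232982) = (24 + 30888)*(-232982) = 30912*(-232982) = -7201939584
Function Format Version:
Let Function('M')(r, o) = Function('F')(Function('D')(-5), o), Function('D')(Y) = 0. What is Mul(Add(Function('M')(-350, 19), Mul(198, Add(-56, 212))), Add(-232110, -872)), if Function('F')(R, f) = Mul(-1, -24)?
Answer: -7201939584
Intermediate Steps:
Function('F')(R, f) = 24
Function('M')(r, o) = 24
Mul(Add(Function('M')(-350, 19), Mul(198, Add(-56, 212))), Add(-232110, -872)) = Mul(Add(24, Mul(198, Add(-56, 212))), Add(-232110, -872)) = Mul(Add(24, Mul(198, 156)), -232982) = Mul(Add(24, 30888), -232982) = Mul(30912, -232982) = -7201939584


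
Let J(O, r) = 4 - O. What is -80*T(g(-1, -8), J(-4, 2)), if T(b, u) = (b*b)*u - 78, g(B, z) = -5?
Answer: -9760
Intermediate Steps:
T(b, u) = -78 + u*b² (T(b, u) = b²*u - 78 = u*b² - 78 = -78 + u*b²)
-80*T(g(-1, -8), J(-4, 2)) = -80*(-78 + (4 - 1*(-4))*(-5)²) = -80*(-78 + (4 + 4)*25) = -80*(-78 + 8*25) = -80*(-78 + 200) = -80*122 = -9760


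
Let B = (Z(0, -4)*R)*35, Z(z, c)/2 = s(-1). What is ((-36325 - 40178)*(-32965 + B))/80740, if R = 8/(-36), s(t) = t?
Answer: 1512438809/48444 ≈ 31220.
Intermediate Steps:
Z(z, c) = -2 (Z(z, c) = 2*(-1) = -2)
R = -2/9 (R = 8*(-1/36) = -2/9 ≈ -0.22222)
B = 140/9 (B = -2*(-2/9)*35 = (4/9)*35 = 140/9 ≈ 15.556)
((-36325 - 40178)*(-32965 + B))/80740 = ((-36325 - 40178)*(-32965 + 140/9))/80740 = -76503*(-296545/9)*(1/80740) = (7562194045/3)*(1/80740) = 1512438809/48444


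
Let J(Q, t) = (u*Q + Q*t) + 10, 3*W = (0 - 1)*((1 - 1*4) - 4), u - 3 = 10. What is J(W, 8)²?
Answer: 3481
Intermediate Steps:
u = 13 (u = 3 + 10 = 13)
W = 7/3 (W = ((0 - 1)*((1 - 1*4) - 4))/3 = (-((1 - 4) - 4))/3 = (-(-3 - 4))/3 = (-1*(-7))/3 = (⅓)*7 = 7/3 ≈ 2.3333)
J(Q, t) = 10 + 13*Q + Q*t (J(Q, t) = (13*Q + Q*t) + 10 = 10 + 13*Q + Q*t)
J(W, 8)² = (10 + 13*(7/3) + (7/3)*8)² = (10 + 91/3 + 56/3)² = 59² = 3481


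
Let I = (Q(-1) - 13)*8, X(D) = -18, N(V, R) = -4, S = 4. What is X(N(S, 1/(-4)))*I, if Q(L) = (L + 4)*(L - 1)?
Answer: 2736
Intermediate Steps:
Q(L) = (-1 + L)*(4 + L) (Q(L) = (4 + L)*(-1 + L) = (-1 + L)*(4 + L))
I = -152 (I = ((-4 + (-1)**2 + 3*(-1)) - 13)*8 = ((-4 + 1 - 3) - 13)*8 = (-6 - 13)*8 = -19*8 = -152)
X(N(S, 1/(-4)))*I = -18*(-152) = 2736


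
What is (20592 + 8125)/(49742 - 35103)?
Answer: 28717/14639 ≈ 1.9617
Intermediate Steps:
(20592 + 8125)/(49742 - 35103) = 28717/14639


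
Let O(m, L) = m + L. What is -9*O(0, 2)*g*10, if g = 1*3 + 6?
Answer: -1620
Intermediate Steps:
O(m, L) = L + m
g = 9 (g = 3 + 6 = 9)
-9*O(0, 2)*g*10 = -9*(2 + 0)*9*10 = -18*9*10 = -9*18*10 = -162*10 = -1620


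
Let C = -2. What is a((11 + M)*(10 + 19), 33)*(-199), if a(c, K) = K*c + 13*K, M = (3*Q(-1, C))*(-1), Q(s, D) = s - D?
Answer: -1608915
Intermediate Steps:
M = -3 (M = (3*(-1 - 1*(-2)))*(-1) = (3*(-1 + 2))*(-1) = (3*1)*(-1) = 3*(-1) = -3)
a(c, K) = 13*K + K*c
a((11 + M)*(10 + 19), 33)*(-199) = (33*(13 + (11 - 3)*(10 + 19)))*(-199) = (33*(13 + 8*29))*(-199) = (33*(13 + 232))*(-199) = (33*245)*(-199) = 8085*(-199) = -1608915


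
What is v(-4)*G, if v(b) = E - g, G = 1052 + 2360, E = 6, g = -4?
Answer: 34120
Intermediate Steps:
G = 3412
v(b) = 10 (v(b) = 6 - 1*(-4) = 6 + 4 = 10)
v(-4)*G = 10*3412 = 34120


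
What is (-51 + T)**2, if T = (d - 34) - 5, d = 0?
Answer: 8100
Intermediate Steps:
T = -39 (T = (0 - 34) - 5 = -34 - 5 = -39)
(-51 + T)**2 = (-51 - 39)**2 = (-90)**2 = 8100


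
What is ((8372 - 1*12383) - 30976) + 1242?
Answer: -33745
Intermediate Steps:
((8372 - 1*12383) - 30976) + 1242 = ((8372 - 12383) - 30976) + 1242 = (-4011 - 30976) + 1242 = -34987 + 1242 = -33745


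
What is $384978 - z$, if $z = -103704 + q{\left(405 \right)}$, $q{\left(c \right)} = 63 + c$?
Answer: $488214$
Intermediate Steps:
$z = -103236$ ($z = -103704 + \left(63 + 405\right) = -103704 + 468 = -103236$)
$384978 - z = 384978 - -103236 = 384978 + 103236 = 488214$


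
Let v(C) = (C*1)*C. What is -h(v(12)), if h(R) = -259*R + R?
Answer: 37152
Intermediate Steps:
v(C) = C² (v(C) = C*C = C²)
h(R) = -258*R
-h(v(12)) = -(-258)*12² = -(-258)*144 = -1*(-37152) = 37152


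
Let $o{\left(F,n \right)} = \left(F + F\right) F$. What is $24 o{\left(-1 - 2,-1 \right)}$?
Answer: $432$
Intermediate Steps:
$o{\left(F,n \right)} = 2 F^{2}$ ($o{\left(F,n \right)} = 2 F F = 2 F^{2}$)
$24 o{\left(-1 - 2,-1 \right)} = 24 \cdot 2 \left(-1 - 2\right)^{2} = 24 \cdot 2 \left(-3\right)^{2} = 24 \cdot 2 \cdot 9 = 24 \cdot 18 = 432$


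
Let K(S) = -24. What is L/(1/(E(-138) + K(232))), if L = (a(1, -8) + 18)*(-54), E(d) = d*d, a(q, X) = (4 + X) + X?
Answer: -6162480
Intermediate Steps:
a(q, X) = 4 + 2*X
E(d) = d**2
L = -324 (L = ((4 + 2*(-8)) + 18)*(-54) = ((4 - 16) + 18)*(-54) = (-12 + 18)*(-54) = 6*(-54) = -324)
L/(1/(E(-138) + K(232))) = -324/(1/((-138)**2 - 24)) = -324/(1/(19044 - 24)) = -324/(1/19020) = -324/1/19020 = -324*19020 = -6162480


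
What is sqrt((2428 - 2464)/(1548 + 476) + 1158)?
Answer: sqrt(296485134)/506 ≈ 34.029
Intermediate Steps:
sqrt((2428 - 2464)/(1548 + 476) + 1158) = sqrt(-36/2024 + 1158) = sqrt(-36*1/2024 + 1158) = sqrt(-9/506 + 1158) = sqrt(585939/506) = sqrt(296485134)/506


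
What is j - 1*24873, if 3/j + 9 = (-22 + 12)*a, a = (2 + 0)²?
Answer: -1218780/49 ≈ -24873.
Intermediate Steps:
a = 4 (a = 2² = 4)
j = -3/49 (j = 3/(-9 + (-22 + 12)*4) = 3/(-9 - 10*4) = 3/(-9 - 40) = 3/(-49) = 3*(-1/49) = -3/49 ≈ -0.061224)
j - 1*24873 = -3/49 - 1*24873 = -3/49 - 24873 = -1218780/49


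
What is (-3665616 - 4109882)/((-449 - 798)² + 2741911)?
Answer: -3887749/2148460 ≈ -1.8096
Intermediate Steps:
(-3665616 - 4109882)/((-449 - 798)² + 2741911) = -7775498/((-1247)² + 2741911) = -7775498/(1555009 + 2741911) = -7775498/4296920 = -7775498*1/4296920 = -3887749/2148460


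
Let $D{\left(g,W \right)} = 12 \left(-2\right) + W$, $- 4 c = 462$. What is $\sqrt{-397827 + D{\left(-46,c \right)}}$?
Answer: $\frac{3 i \sqrt{176874}}{2} \approx 630.85 i$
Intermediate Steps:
$c = - \frac{231}{2}$ ($c = \left(- \frac{1}{4}\right) 462 = - \frac{231}{2} \approx -115.5$)
$D{\left(g,W \right)} = -24 + W$
$\sqrt{-397827 + D{\left(-46,c \right)}} = \sqrt{-397827 - \frac{279}{2}} = \sqrt{- \frac{795933}{2}} = \frac{3 i \sqrt{176874}}{2}$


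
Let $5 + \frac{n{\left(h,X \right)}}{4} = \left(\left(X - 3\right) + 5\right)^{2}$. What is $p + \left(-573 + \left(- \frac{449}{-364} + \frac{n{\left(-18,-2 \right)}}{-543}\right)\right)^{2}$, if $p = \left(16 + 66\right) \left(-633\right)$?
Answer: $\frac{10742016998336857}{39066313104} \approx 2.7497 \cdot 10^{5}$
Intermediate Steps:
$n{\left(h,X \right)} = -20 + 4 \left(2 + X\right)^{2}$ ($n{\left(h,X \right)} = -20 + 4 \left(\left(X - 3\right) + 5\right)^{2} = -20 + 4 \left(\left(-3 + X\right) + 5\right)^{2} = -20 + 4 \left(2 + X\right)^{2}$)
$p = -51906$ ($p = 82 \left(-633\right) = -51906$)
$p + \left(-573 + \left(- \frac{449}{-364} + \frac{n{\left(-18,-2 \right)}}{-543}\right)\right)^{2} = -51906 + \left(-573 + \left(- \frac{449}{-364} + \frac{-20 + 4 \left(2 - 2\right)^{2}}{-543}\right)\right)^{2} = -51906 + \left(-573 + \left(\left(-449\right) \left(- \frac{1}{364}\right) + \left(-20 + 4 \cdot 0^{2}\right) \left(- \frac{1}{543}\right)\right)\right)^{2} = -51906 + \left(-573 + \left(\frac{449}{364} + \left(-20 + 4 \cdot 0\right) \left(- \frac{1}{543}\right)\right)\right)^{2} = -51906 + \left(-573 + \left(\frac{449}{364} + \left(-20 + 0\right) \left(- \frac{1}{543}\right)\right)\right)^{2} = -51906 + \left(-573 + \left(\frac{449}{364} - - \frac{20}{543}\right)\right)^{2} = -51906 + \left(-573 + \left(\frac{449}{364} + \frac{20}{543}\right)\right)^{2} = -51906 + \left(-573 + \frac{251087}{197652}\right)^{2} = -51906 + \left(- \frac{113003509}{197652}\right)^{2} = -51906 + \frac{12769793046313081}{39066313104} = \frac{10742016998336857}{39066313104}$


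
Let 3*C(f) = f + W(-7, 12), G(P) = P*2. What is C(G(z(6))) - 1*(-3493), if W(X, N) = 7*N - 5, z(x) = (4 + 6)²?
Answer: 3586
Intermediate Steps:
z(x) = 100 (z(x) = 10² = 100)
G(P) = 2*P
W(X, N) = -5 + 7*N
C(f) = 79/3 + f/3 (C(f) = (f + (-5 + 7*12))/3 = (f + (-5 + 84))/3 = (f + 79)/3 = (79 + f)/3 = 79/3 + f/3)
C(G(z(6))) - 1*(-3493) = (79/3 + (2*100)/3) - 1*(-3493) = (79/3 + (⅓)*200) + 3493 = (79/3 + 200/3) + 3493 = 93 + 3493 = 3586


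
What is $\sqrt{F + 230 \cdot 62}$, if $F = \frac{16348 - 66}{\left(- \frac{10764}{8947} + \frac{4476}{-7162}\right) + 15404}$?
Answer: $\frac{9 \sqrt{20261821687083952921817}}{10727682073} \approx 119.42$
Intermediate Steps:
$F = \frac{11340486269}{10727682073}$ ($F = \frac{16282}{\left(\left(-10764\right) \frac{1}{8947} + 4476 \left(- \frac{1}{7162}\right)\right) + 15404} = \frac{16282}{\left(- \frac{468}{389} - \frac{2238}{3581}\right) + 15404} = \frac{16282}{- \frac{2546490}{1393009} + 15404} = \frac{16282}{\frac{21455364146}{1393009}} = 16282 \cdot \frac{1393009}{21455364146} = \frac{11340486269}{10727682073} \approx 1.0571$)
$\sqrt{F + 230 \cdot 62} = \sqrt{\frac{11340486269}{10727682073} + 230 \cdot 62} = \sqrt{\frac{11340486269}{10727682073} + 14260} = \sqrt{\frac{152988086847249}{10727682073}} = \frac{9 \sqrt{20261821687083952921817}}{10727682073}$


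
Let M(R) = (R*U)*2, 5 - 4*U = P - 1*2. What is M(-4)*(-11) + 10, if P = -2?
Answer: 208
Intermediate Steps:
U = 9/4 (U = 5/4 - (-2 - 1*2)/4 = 5/4 - (-2 - 2)/4 = 5/4 - ¼*(-4) = 5/4 + 1 = 9/4 ≈ 2.2500)
M(R) = 9*R/2 (M(R) = (R*(9/4))*2 = (9*R/4)*2 = 9*R/2)
M(-4)*(-11) + 10 = ((9/2)*(-4))*(-11) + 10 = -18*(-11) + 10 = 198 + 10 = 208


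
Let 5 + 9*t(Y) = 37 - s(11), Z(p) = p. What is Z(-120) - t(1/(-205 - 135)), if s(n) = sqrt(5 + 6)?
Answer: -1112/9 + sqrt(11)/9 ≈ -123.19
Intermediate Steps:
s(n) = sqrt(11)
t(Y) = 32/9 - sqrt(11)/9 (t(Y) = -5/9 + (37 - sqrt(11))/9 = -5/9 + (37/9 - sqrt(11)/9) = 32/9 - sqrt(11)/9)
Z(-120) - t(1/(-205 - 135)) = -120 - (32/9 - sqrt(11)/9) = -120 + (-32/9 + sqrt(11)/9) = -1112/9 + sqrt(11)/9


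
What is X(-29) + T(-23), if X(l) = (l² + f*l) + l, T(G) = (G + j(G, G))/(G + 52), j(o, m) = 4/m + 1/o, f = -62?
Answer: 1740336/667 ≈ 2609.2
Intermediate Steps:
j(o, m) = 1/o + 4/m (j(o, m) = 4/m + 1/o = 1/o + 4/m)
T(G) = (G + 5/G)/(52 + G) (T(G) = (G + (1/G + 4/G))/(G + 52) = (G + 5/G)/(52 + G))
X(l) = l² - 61*l (X(l) = (l² - 62*l) + l = l² - 61*l)
X(-29) + T(-23) = -29*(-61 - 29) + (5 + (-23)²)/((-23)*(52 - 23)) = -29*(-90) - 1/23*(5 + 529)/29 = 2610 - 1/23*1/29*534 = 2610 - 534/667 = 1740336/667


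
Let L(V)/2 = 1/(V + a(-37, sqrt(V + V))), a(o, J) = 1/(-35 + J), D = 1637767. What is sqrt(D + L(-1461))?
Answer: sqrt((83748853242 - 2392777585*I*sqrt(2922))/(51136 - 1461*I*sqrt(2922))) ≈ 1279.8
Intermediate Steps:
L(V) = 2/(V + 1/(-35 + sqrt(2)*sqrt(V))) (L(V) = 2/(V + 1/(-35 + sqrt(V + V))) = 2/(V + 1/(-35 + sqrt(2*V))) = 2/(V + 1/(-35 + sqrt(2)*sqrt(V))))
sqrt(D + L(-1461)) = sqrt(1637767 + 2/(-1461 + 1/(-35 + sqrt(2)*sqrt(-1461)))) = sqrt(1637767 + 2/(-1461 + 1/(-35 + sqrt(2)*(I*sqrt(1461))))) = sqrt(1637767 + 2/(-1461 + 1/(-35 + I*sqrt(2922))))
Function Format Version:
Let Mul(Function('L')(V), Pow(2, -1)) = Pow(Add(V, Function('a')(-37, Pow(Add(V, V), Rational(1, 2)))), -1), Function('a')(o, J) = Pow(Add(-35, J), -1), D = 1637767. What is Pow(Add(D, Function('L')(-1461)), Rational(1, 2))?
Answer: Pow(Mul(Pow(Add(51136, Mul(-1461, I, Pow(2922, Rational(1, 2)))), -1), Add(83748853242, Mul(-2392777585, I, Pow(2922, Rational(1, 2))))), Rational(1, 2)) ≈ 1279.8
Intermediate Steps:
Function('L')(V) = Mul(2, Pow(Add(V, Pow(Add(-35, Mul(Pow(2, Rational(1, 2)), Pow(V, Rational(1, 2)))), -1)), -1)) (Function('L')(V) = Mul(2, Pow(Add(V, Pow(Add(-35, Pow(Add(V, V), Rational(1, 2))), -1)), -1)) = Mul(2, Pow(Add(V, Pow(Add(-35, Pow(Mul(2, V), Rational(1, 2))), -1)), -1)) = Mul(2, Pow(Add(V, Pow(Add(-35, Mul(Pow(2, Rational(1, 2)), Pow(V, Rational(1, 2)))), -1)), -1)))
Pow(Add(D, Function('L')(-1461)), Rational(1, 2)) = Pow(Add(1637767, Mul(2, Pow(Add(-1461, Pow(Add(-35, Mul(Pow(2, Rational(1, 2)), Pow(-1461, Rational(1, 2)))), -1)), -1))), Rational(1, 2)) = Pow(Add(1637767, Mul(2, Pow(Add(-1461, Pow(Add(-35, Mul(Pow(2, Rational(1, 2)), Mul(I, Pow(1461, Rational(1, 2))))), -1)), -1))), Rational(1, 2)) = Pow(Add(1637767, Mul(2, Pow(Add(-1461, Pow(Add(-35, Mul(I, Pow(2922, Rational(1, 2)))), -1)), -1))), Rational(1, 2))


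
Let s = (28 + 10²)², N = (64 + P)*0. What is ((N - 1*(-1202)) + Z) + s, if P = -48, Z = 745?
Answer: 18331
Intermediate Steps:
N = 0 (N = (64 - 48)*0 = 16*0 = 0)
s = 16384 (s = (28 + 100)² = 128² = 16384)
((N - 1*(-1202)) + Z) + s = ((0 - 1*(-1202)) + 745) + 16384 = ((0 + 1202) + 745) + 16384 = (1202 + 745) + 16384 = 1947 + 16384 = 18331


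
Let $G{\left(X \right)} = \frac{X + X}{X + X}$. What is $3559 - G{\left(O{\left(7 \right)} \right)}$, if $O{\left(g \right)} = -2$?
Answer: $3558$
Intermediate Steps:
$G{\left(X \right)} = 1$ ($G{\left(X \right)} = \frac{2 X}{2 X} = 2 X \frac{1}{2 X} = 1$)
$3559 - G{\left(O{\left(7 \right)} \right)} = 3559 - 1 = 3558$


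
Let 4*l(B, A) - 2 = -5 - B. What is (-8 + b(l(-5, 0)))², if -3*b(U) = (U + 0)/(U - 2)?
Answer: 5041/81 ≈ 62.235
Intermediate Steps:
l(B, A) = -¾ - B/4 (l(B, A) = ½ + (-5 - B)/4 = ½ + (-5/4 - B/4) = -¾ - B/4)
b(U) = -U/(3*(-2 + U)) (b(U) = -(U + 0)/(3*(U - 2)) = -U/(3*(-2 + U)))
(-8 + b(l(-5, 0)))² = (-8 - (-¾ - ¼*(-5))/(-6 + 3*(-¾ - ¼*(-5))))² = (-8 - (-¾ + 5/4)/(-6 + 3*(-¾ + 5/4)))² = (-8 - 1*½/(-6 + 3*(½)))² = (-8 - 1*½/(-6 + 3/2))² = (-8 - 1*½/(-9/2))² = (-8 - 1*½*(-2/9))² = (-8 + ⅑)² = (-71/9)² = 5041/81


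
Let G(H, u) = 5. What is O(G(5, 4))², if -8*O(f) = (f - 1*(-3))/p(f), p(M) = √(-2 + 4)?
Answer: ½ ≈ 0.50000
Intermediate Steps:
p(M) = √2
O(f) = -√2*(3 + f)/16 (O(f) = -(f - 1*(-3))/(8*(√2)) = -(f + 3)*√2/2/8 = -(3 + f)*√2/2/8 = -√2*(3 + f)/16)
O(G(5, 4))² = (√2*(-3 - 1*5)/16)² = (√2*(-3 - 5)/16)² = ((1/16)*√2*(-8))² = (-√2/2)² = ½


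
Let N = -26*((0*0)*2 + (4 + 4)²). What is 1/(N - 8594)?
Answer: -1/10258 ≈ -9.7485e-5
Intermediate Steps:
N = -1664 (N = -26*(0*2 + 8²) = -26*(0 + 64) = -26*64 = -1664)
1/(N - 8594) = 1/(-1664 - 8594) = 1/(-10258) = -1/10258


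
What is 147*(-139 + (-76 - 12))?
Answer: -33369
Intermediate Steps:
147*(-139 + (-76 - 12)) = 147*(-139 - 88) = 147*(-227) = -33369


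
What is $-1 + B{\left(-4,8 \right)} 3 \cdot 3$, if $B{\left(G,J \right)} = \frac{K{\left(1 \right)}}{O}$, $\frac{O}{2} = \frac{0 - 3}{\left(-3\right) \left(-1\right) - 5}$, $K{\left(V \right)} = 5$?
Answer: $14$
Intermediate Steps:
$O = 3$ ($O = 2 \frac{0 - 3}{\left(-3\right) \left(-1\right) - 5} = 2 \left(- \frac{3}{3 - 5}\right) = 2 \left(- \frac{3}{-2}\right) = 2 \left(\left(-3\right) \left(- \frac{1}{2}\right)\right) = 2 \cdot \frac{3}{2} = 3$)
$B{\left(G,J \right)} = \frac{5}{3}$
$-1 + B{\left(-4,8 \right)} 3 \cdot 3 = -1 + \frac{5 \cdot 3 \cdot 3}{3} = -1 + \frac{5}{3} \cdot 9 = -1 + 15 = 14$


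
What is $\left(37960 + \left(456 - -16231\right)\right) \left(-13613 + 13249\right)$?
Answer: $-19891508$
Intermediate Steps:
$\left(37960 + \left(456 - -16231\right)\right) \left(-13613 + 13249\right) = \left(37960 + \left(456 + 16231\right)\right) \left(-364\right) = \left(37960 + 16687\right) \left(-364\right) = 54647 \left(-364\right) = -19891508$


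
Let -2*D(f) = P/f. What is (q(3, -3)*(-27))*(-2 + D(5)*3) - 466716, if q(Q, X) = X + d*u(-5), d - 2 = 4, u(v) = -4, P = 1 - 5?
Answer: -2336496/5 ≈ -4.6730e+5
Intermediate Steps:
P = -4
D(f) = 2/f (D(f) = -(-2)/f = 2/f)
d = 6 (d = 2 + 4 = 6)
q(Q, X) = -24 + X (q(Q, X) = X + 6*(-4) = X - 24 = -24 + X)
(q(3, -3)*(-27))*(-2 + D(5)*3) - 466716 = ((-24 - 3)*(-27))*(-2 + (2/5)*3) - 466716 = (-27*(-27))*(-2 + (2*(⅕))*3) - 466716 = 729*(-2 + (⅖)*3) - 466716 = 729*(-2 + 6/5) - 466716 = 729*(-⅘) - 466716 = -2916/5 - 466716 = -2336496/5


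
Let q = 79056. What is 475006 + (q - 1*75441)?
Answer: 478621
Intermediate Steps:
475006 + (q - 1*75441) = 475006 + (79056 - 1*75441) = 475006 + (79056 - 75441) = 475006 + 3615 = 478621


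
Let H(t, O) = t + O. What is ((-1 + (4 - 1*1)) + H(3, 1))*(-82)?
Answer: -492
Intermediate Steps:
H(t, O) = O + t
((-1 + (4 - 1*1)) + H(3, 1))*(-82) = ((-1 + (4 - 1*1)) + (1 + 3))*(-82) = ((-1 + (4 - 1)) + 4)*(-82) = ((-1 + 3) + 4)*(-82) = (2 + 4)*(-82) = 6*(-82) = -492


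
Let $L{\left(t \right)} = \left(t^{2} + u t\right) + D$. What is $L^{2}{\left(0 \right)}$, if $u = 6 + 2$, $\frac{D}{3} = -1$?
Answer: $9$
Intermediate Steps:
$D = -3$ ($D = 3 \left(-1\right) = -3$)
$u = 8$
$L{\left(t \right)} = -3 + t^{2} + 8 t$ ($L{\left(t \right)} = \left(t^{2} + 8 t\right) - 3 = -3 + t^{2} + 8 t$)
$L^{2}{\left(0 \right)} = \left(-3 + 0^{2} + 8 \cdot 0\right)^{2} = \left(-3 + 0 + 0\right)^{2} = \left(-3\right)^{2} = 9$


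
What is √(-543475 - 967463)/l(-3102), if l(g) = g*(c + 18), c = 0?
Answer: -I*√167882/18612 ≈ -0.022014*I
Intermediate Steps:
l(g) = 18*g (l(g) = g*(0 + 18) = g*18 = 18*g)
√(-543475 - 967463)/l(-3102) = √(-543475 - 967463)/((18*(-3102))) = √(-1510938)/(-55836) = (3*I*√167882)*(-1/55836) = -I*√167882/18612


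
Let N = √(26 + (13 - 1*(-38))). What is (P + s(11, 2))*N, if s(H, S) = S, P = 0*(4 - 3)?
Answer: 2*√77 ≈ 17.550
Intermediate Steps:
P = 0 (P = 0*1 = 0)
N = √77 (N = √(26 + (13 + 38)) = √(26 + 51) = √77 ≈ 8.7750)
(P + s(11, 2))*N = (0 + 2)*√77 = 2*√77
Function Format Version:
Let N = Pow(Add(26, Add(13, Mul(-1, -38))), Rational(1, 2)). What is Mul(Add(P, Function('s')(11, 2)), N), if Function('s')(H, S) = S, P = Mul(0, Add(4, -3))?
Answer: Mul(2, Pow(77, Rational(1, 2))) ≈ 17.550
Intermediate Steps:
P = 0 (P = Mul(0, 1) = 0)
N = Pow(77, Rational(1, 2)) (N = Pow(Add(26, Add(13, 38)), Rational(1, 2)) = Pow(Add(26, 51), Rational(1, 2)) = Pow(77, Rational(1, 2)) ≈ 8.7750)
Mul(Add(P, Function('s')(11, 2)), N) = Mul(Add(0, 2), Pow(77, Rational(1, 2))) = Mul(2, Pow(77, Rational(1, 2)))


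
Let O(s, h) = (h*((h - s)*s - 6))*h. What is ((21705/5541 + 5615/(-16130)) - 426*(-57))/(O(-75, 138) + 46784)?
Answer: -144703668933/1813120286690360 ≈ -7.9809e-5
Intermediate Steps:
O(s, h) = h²*(-6 + s*(h - s)) (O(s, h) = (h*(s*(h - s) - 6))*h = (h*(-6 + s*(h - s)))*h = h²*(-6 + s*(h - s)))
((21705/5541 + 5615/(-16130)) - 426*(-57))/(O(-75, 138) + 46784) = ((21705/5541 + 5615/(-16130)) - 426*(-57))/(138²*(-6 - 1*(-75)² + 138*(-75)) + 46784) = ((21705*(1/5541) + 5615*(-1/16130)) + 24282)/(19044*(-6 - 1*5625 - 10350) + 46784) = ((7235/1847 - 1123/3226) + 24282)/(19044*(-6 - 5625 - 10350) + 46784) = (21265929/5958422 + 24282)/(19044*(-15981) + 46784) = 144703668933/(5958422*(-304342164 + 46784)) = (144703668933/5958422)/(-304295380) = (144703668933/5958422)*(-1/304295380) = -144703668933/1813120286690360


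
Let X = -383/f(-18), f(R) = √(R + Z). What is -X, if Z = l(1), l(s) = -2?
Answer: -383*I*√5/10 ≈ -85.641*I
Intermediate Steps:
Z = -2
f(R) = √(-2 + R) (f(R) = √(R - 2) = √(-2 + R))
X = 383*I*√5/10 (X = -383/√(-2 - 18) = -383*(-I*√5/10) = -(-383)*I*√5/10 = 383*I*√5/10 ≈ 85.641*I)
-X = -383*I*√5/10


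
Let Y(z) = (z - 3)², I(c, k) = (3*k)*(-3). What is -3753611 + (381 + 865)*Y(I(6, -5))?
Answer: -1555667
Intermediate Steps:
I(c, k) = -9*k
Y(z) = (-3 + z)²
-3753611 + (381 + 865)*Y(I(6, -5)) = -3753611 + (381 + 865)*(-3 - 9*(-5))² = -3753611 + 1246*(-3 + 45)² = -3753611 + 1246*42² = -3753611 + 1246*1764 = -3753611 + 2197944 = -1555667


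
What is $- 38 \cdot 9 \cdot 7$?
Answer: $-2394$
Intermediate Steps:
$- 38 \cdot 9 \cdot 7 = \left(-38\right) 63 = -2394$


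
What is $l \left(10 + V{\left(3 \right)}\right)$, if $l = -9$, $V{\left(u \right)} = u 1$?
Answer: $-117$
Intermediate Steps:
$V{\left(u \right)} = u$
$l \left(10 + V{\left(3 \right)}\right) = - 9 \left(10 + 3\right) = \left(-9\right) 13 = -117$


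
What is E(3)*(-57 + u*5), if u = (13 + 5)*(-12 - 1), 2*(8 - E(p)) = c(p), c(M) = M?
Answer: -15951/2 ≈ -7975.5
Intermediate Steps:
E(p) = 8 - p/2
u = -234 (u = 18*(-13) = -234)
E(3)*(-57 + u*5) = (8 - ½*3)*(-57 - 234*5) = (8 - 3/2)*(-57 - 1170) = (13/2)*(-1227) = -15951/2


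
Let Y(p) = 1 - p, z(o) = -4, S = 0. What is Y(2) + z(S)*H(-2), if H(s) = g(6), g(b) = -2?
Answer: 7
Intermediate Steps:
H(s) = -2
Y(2) + z(S)*H(-2) = (1 - 1*2) - 4*(-2) = (1 - 2) + 8 = -1 + 8 = 7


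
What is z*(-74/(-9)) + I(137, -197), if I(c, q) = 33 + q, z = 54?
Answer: 280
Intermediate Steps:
z*(-74/(-9)) + I(137, -197) = 54*(-74/(-9)) + (33 - 197) = 54*(-74*(-⅑)) - 164 = 54*(74/9) - 164 = 444 - 164 = 280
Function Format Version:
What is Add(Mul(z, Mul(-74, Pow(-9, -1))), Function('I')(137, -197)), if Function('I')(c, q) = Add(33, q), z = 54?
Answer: 280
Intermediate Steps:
Add(Mul(z, Mul(-74, Pow(-9, -1))), Function('I')(137, -197)) = Add(Mul(54, Mul(-74, Pow(-9, -1))), Add(33, -197)) = Add(Mul(54, Mul(-74, Rational(-1, 9))), -164) = Add(Mul(54, Rational(74, 9)), -164) = Add(444, -164) = 280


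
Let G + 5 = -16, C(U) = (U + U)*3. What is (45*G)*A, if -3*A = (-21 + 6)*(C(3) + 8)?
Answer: -122850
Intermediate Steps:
C(U) = 6*U (C(U) = (2*U)*3 = 6*U)
G = -21 (G = -5 - 16 = -21)
A = 130 (A = -(-21 + 6)*(6*3 + 8)/3 = -(-5)*(18 + 8) = -(-5)*26 = -1/3*(-390) = 130)
(45*G)*A = (45*(-21))*130 = -945*130 = -122850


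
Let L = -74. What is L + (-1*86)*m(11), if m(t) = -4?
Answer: 270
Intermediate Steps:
L + (-1*86)*m(11) = -74 - 1*86*(-4) = -74 - 86*(-4) = -74 + 344 = 270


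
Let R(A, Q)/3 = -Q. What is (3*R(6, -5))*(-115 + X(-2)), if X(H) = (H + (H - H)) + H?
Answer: -5355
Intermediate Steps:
R(A, Q) = -3*Q (R(A, Q) = 3*(-Q) = -3*Q)
X(H) = 2*H (X(H) = (H + 0) + H = H + H = 2*H)
(3*R(6, -5))*(-115 + X(-2)) = (3*(-3*(-5)))*(-115 + 2*(-2)) = (3*15)*(-115 - 4) = 45*(-119) = -5355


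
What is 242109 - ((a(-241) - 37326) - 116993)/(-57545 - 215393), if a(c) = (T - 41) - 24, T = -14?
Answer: 33040295922/136469 ≈ 2.4211e+5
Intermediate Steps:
a(c) = -79 (a(c) = (-14 - 41) - 24 = -55 - 24 = -79)
242109 - ((a(-241) - 37326) - 116993)/(-57545 - 215393) = 242109 - ((-79 - 37326) - 116993)/(-57545 - 215393) = 242109 - (-37405 - 116993)/(-272938) = 242109 - (-154398)*(-1)/272938 = 242109 - 1*77199/136469 = 242109 - 77199/136469 = 33040295922/136469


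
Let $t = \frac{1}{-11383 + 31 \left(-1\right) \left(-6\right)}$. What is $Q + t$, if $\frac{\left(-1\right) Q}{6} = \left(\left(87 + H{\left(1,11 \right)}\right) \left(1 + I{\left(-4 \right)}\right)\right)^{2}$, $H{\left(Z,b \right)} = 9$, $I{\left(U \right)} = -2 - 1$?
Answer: $- \frac{2476597249}{11197} \approx -2.2118 \cdot 10^{5}$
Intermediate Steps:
$I{\left(U \right)} = -3$
$t = - \frac{1}{11197}$ ($t = \frac{1}{-11383 - -186} = \frac{1}{-11383 + 186} = \frac{1}{-11197} = - \frac{1}{11197} \approx -8.931 \cdot 10^{-5}$)
$Q = -221184$ ($Q = - 6 \left(\left(87 + 9\right) \left(1 - 3\right)\right)^{2} = - 6 \left(96 \left(-2\right)\right)^{2} = - 6 \left(-192\right)^{2} = \left(-6\right) 36864 = -221184$)
$Q + t = -221184 - \frac{1}{11197} = - \frac{2476597249}{11197}$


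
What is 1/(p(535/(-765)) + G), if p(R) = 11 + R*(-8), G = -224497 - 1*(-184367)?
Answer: -153/6137351 ≈ -2.4929e-5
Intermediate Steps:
G = -40130 (G = -224497 + 184367 = -40130)
p(R) = 11 - 8*R
1/(p(535/(-765)) + G) = 1/((11 - 4280/(-765)) - 40130) = 1/((11 - 4280*(-1)/765) - 40130) = 1/((11 - 8*(-107/153)) - 40130) = 1/((11 + 856/153) - 40130) = 1/(2539/153 - 40130) = 1/(-6137351/153) = -153/6137351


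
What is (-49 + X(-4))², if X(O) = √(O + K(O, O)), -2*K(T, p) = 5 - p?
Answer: (98 - I*√34)²/4 ≈ 2392.5 - 285.72*I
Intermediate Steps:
K(T, p) = -5/2 + p/2 (K(T, p) = -(5 - p)/2 = -5/2 + p/2)
X(O) = √(-5/2 + 3*O/2) (X(O) = √(O + (-5/2 + O/2)) = √(-5/2 + 3*O/2))
(-49 + X(-4))² = (-49 + √(-10 + 6*(-4))/2)² = (-49 + √(-10 - 24)/2)² = (-49 + √(-34)/2)² = (-49 + (I*√34)/2)² = (-49 + I*√34/2)²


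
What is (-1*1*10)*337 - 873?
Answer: -4243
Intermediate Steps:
(-1*1*10)*337 - 873 = -1*10*337 - 873 = -10*337 - 873 = -3370 - 873 = -4243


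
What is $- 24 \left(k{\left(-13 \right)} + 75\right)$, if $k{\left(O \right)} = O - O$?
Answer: $-1800$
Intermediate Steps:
$k{\left(O \right)} = 0$
$- 24 \left(k{\left(-13 \right)} + 75\right) = - 24 \left(0 + 75\right) = \left(-24\right) 75 = -1800$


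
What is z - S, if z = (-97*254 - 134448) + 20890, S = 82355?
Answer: -220551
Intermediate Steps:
z = -138196 (z = (-24638 - 134448) + 20890 = -159086 + 20890 = -138196)
z - S = -138196 - 1*82355 = -138196 - 82355 = -220551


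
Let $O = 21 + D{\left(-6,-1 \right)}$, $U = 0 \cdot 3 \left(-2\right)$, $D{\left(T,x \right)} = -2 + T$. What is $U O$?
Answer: $0$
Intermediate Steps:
$U = 0$ ($U = 0 \left(-2\right) = 0$)
$O = 13$ ($O = 21 - 8 = 13$)
$U O = 0 \cdot 13 = 0$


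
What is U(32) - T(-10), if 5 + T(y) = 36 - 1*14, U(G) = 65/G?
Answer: -479/32 ≈ -14.969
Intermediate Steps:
T(y) = 17 (T(y) = -5 + (36 - 1*14) = -5 + (36 - 14) = -5 + 22 = 17)
U(32) - T(-10) = 65/32 - 1*17 = 65*(1/32) - 17 = 65/32 - 17 = -479/32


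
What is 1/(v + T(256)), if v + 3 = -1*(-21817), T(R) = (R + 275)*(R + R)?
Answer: 1/293686 ≈ 3.4050e-6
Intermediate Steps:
T(R) = 2*R*(275 + R) (T(R) = (275 + R)*(2*R) = 2*R*(275 + R))
v = 21814 (v = -3 - 1*(-21817) = -3 + 21817 = 21814)
1/(v + T(256)) = 1/(21814 + 2*256*(275 + 256)) = 1/(21814 + 2*256*531) = 1/(21814 + 271872) = 1/293686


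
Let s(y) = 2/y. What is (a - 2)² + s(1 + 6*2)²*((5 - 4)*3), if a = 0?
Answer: 688/169 ≈ 4.0710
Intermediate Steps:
(a - 2)² + s(1 + 6*2)²*((5 - 4)*3) = (0 - 2)² + (2/(1 + 6*2))²*((5 - 4)*3) = (-2)² + (2/(1 + 12))²*(1*3) = 4 + (2/13)²*3 = 4 + (4/169)*3 = 4 + 12/169 = 688/169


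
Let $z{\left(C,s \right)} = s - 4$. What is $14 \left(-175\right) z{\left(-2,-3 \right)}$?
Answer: $17150$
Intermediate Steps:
$z{\left(C,s \right)} = -4 + s$
$14 \left(-175\right) z{\left(-2,-3 \right)} = 14 \left(-175\right) \left(-4 - 3\right) = \left(-2450\right) \left(-7\right) = 17150$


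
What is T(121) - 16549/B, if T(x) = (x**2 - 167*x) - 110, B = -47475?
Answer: -269451551/47475 ≈ -5675.6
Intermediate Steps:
T(x) = -110 + x**2 - 167*x
T(121) - 16549/B = (-110 + 121**2 - 167*121) - 16549/(-47475) = (-110 + 14641 - 20207) - 16549*(-1)/47475 = -5676 - 1*(-16549/47475) = -5676 + 16549/47475 = -269451551/47475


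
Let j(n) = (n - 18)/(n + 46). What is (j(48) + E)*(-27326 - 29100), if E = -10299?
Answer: 27312328188/47 ≈ 5.8111e+8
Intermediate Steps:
j(n) = (-18 + n)/(46 + n)
(j(48) + E)*(-27326 - 29100) = ((-18 + 48)/(46 + 48) - 10299)*(-27326 - 29100) = (30/94 - 10299)*(-56426) = ((1/94)*30 - 10299)*(-56426) = (15/47 - 10299)*(-56426) = -484038/47*(-56426) = 27312328188/47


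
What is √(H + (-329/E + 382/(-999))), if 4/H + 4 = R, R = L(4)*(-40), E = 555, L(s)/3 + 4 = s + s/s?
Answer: 2*I*√670977795/51615 ≈ 1.0037*I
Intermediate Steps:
L(s) = -9 + 3*s (L(s) = -12 + 3*(s + s/s) = -12 + 3*(s + 1) = -12 + 3*(1 + s) = -12 + (3 + 3*s) = -9 + 3*s)
R = -120 (R = (-9 + 3*4)*(-40) = (-9 + 12)*(-40) = 3*(-40) = -120)
H = -1/31 (H = 4/(-4 - 120) = 4/(-124) = 4*(-1/124) = -1/31 ≈ -0.032258)
√(H + (-329/E + 382/(-999))) = √(-1/31 + (-329/555 + 382/(-999))) = √(-1/31 + (-329*1/555 + 382*(-1/999))) = √(-1/31 + (-329/555 - 382/999)) = √(-1/31 - 4871/4995) = √(-155996/154845) = 2*I*√670977795/51615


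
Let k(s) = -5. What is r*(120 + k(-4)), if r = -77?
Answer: -8855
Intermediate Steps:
r*(120 + k(-4)) = -77*(120 - 5) = -77*115 = -8855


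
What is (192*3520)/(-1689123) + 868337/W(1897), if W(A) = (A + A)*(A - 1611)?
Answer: 244461609297/610946780444 ≈ 0.40014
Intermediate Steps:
W(A) = 2*A*(-1611 + A) (W(A) = (2*A)*(-1611 + A) = 2*A*(-1611 + A))
(192*3520)/(-1689123) + 868337/W(1897) = (192*3520)/(-1689123) + 868337/((2*1897*(-1611 + 1897))) = 675840*(-1/1689123) + 868337/((2*1897*286)) = -225280/563041 + 868337/1085084 = 244461609297/610946780444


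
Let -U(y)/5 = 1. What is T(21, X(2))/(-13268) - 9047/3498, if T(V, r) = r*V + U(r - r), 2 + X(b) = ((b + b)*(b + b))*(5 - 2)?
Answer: -1990277/748572 ≈ -2.6588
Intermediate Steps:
U(y) = -5 (U(y) = -5*1 = -5)
X(b) = -2 + 12*b**2 (X(b) = -2 + ((b + b)*(b + b))*(5 - 2) = -2 + ((2*b)*(2*b))*3 = -2 + (4*b**2)*3 = -2 + 12*b**2)
T(V, r) = -5 + V*r (T(V, r) = r*V - 5 = V*r - 5 = -5 + V*r)
T(21, X(2))/(-13268) - 9047/3498 = (-5 + 21*(-2 + 12*2**2))/(-13268) - 9047/3498 = (-5 + 21*(-2 + 12*4))*(-1/13268) - 9047*1/3498 = (-5 + 21*(-2 + 48))*(-1/13268) - 9047/3498 = (-5 + 21*46)*(-1/13268) - 9047/3498 = (-5 + 966)*(-1/13268) - 9047/3498 = 961*(-1/13268) - 9047/3498 = -31/428 - 9047/3498 = -1990277/748572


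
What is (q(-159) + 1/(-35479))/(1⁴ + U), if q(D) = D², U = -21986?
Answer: -896944598/780005815 ≈ -1.1499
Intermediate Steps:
(q(-159) + 1/(-35479))/(1⁴ + U) = ((-159)² + 1/(-35479))/(1⁴ - 21986) = (25281 - 1/35479)/(1 - 21986) = (896944598/35479)/(-21985) = (896944598/35479)*(-1/21985) = -896944598/780005815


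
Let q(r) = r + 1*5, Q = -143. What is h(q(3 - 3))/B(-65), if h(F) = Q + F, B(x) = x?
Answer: 138/65 ≈ 2.1231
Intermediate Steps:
q(r) = 5 + r (q(r) = r + 5 = 5 + r)
h(F) = -143 + F
h(q(3 - 3))/B(-65) = (-143 + (5 + (3 - 3)))/(-65) = (-143 + (5 + 0))*(-1/65) = (-143 + 5)*(-1/65) = -138*(-1/65) = 138/65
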